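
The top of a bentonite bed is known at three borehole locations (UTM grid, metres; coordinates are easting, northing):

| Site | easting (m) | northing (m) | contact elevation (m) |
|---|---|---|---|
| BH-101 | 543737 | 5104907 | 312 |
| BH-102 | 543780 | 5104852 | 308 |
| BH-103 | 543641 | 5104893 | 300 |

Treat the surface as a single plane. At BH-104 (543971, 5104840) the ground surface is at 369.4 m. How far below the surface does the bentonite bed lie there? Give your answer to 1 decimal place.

43.6 m

Two edge vectors: BH-101→BH-102 = (43, -55, -4), BH-101→BH-103 = (-96, -14, -12).
Normal n = (BH-101→BH-102) × (BH-101→BH-103) = (604, 900, -5882).
So ∂z/∂easting = −n_x/n_z = 0.102686161 and ∂z/∂northing = −n_y/n_z = 0.153009181.
Intercept c from BH-101: 312 − 55834.27 − 781097.64 = −836619.90.
At (543971, 5104840): z_contact = 55858.29 + 781087.39 − 836619.90 = 325.78 m.
Depth below ground = 369.4 − 325.78 = 43.6 m.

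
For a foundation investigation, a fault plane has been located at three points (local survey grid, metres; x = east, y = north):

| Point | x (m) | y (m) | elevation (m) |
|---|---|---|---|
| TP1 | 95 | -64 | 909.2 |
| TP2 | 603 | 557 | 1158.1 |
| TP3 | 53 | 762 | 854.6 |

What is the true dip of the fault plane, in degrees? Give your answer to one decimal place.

28.3°

Two edge vectors: TP1→TP2 = (508, 621, 248.9), TP1→TP3 = (-42, 826, -54.6).
Normal n = (TP1→TP2) × (TP1→TP3) = (-239498, 17283, 445690).
So ∂z/∂x = −n_x/n_z = 0.53736 and ∂z/∂y = −n_y/n_z = −0.03878.
Gradient magnitude |∇z| = √(a² + b²) = √(0.28876 + 0.00150) = 0.53876.
True dip = arctan(0.53876) = 28.3°, dipping toward W (azimuth ≈ 274°).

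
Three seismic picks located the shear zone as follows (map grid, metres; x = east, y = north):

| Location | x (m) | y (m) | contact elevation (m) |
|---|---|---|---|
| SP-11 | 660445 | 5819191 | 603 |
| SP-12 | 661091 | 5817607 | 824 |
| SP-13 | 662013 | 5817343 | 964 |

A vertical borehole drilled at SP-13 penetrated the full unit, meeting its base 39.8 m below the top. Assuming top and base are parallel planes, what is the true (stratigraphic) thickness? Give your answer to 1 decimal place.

39.3 m

Let the plane be z = a·x + b·y + c.
SP-12−SP-11: 646a − 1584b = 221;  SP-13−SP-11: 1568a − 1848b = 361.
Solving gives a = 0.12669, b = −0.08785.
|∇z| = √(a²+b²) = 0.15417, so dip δ = arctan(0.15417) = 8.76°.
True thickness = vertical thickness × cos δ = 39.8 × cos 8.76° = 39.3 m.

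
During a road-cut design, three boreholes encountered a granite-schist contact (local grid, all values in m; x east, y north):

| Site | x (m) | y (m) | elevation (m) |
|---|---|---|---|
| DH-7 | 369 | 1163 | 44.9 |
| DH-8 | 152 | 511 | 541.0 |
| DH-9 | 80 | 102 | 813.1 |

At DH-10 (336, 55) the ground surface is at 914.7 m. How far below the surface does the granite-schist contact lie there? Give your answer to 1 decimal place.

231.5 m

Two edge vectors: DH-7→DH-8 = (-217, -652, 496.1), DH-7→DH-9 = (-289, -1061, 768.2).
Normal n = (DH-7→DH-8) × (DH-7→DH-9) = (25495.7, 23326.5, 41809).
So ∂z/∂x = −n_x/n_z = −0.609814 and ∂z/∂y = −n_y/n_z = −0.557930.
Intercept c from DH-7: 44.9 + 225.02 + 648.87 = 918.79.
At (336, 55): z_contact = −204.90 − 30.69 + 918.79 = 683.21 m.
Depth below ground = 914.7 − 683.21 = 231.5 m.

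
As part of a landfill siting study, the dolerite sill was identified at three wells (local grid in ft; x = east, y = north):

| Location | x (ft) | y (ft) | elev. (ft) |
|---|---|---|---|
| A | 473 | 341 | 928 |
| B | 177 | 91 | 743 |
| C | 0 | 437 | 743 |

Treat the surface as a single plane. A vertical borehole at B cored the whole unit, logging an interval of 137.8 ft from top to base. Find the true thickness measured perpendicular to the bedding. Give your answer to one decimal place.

123.7 ft

Two edge vectors: A→B = (-296, -250, -185), A→C = (-473, 96, -185).
Normal n = (A→B) × (A→C) = (64010, 32745, -146666).
So ∂z/∂x = −n_x/n_z = 0.43643 and ∂z/∂y = −n_y/n_z = 0.22326.
|∇z| = √(a²+b²) = 0.49023, so dip δ = arctan(0.49023) = 26.12°.
True thickness = vertical thickness × cos δ = 137.8 × cos 26.12° = 123.7 ft.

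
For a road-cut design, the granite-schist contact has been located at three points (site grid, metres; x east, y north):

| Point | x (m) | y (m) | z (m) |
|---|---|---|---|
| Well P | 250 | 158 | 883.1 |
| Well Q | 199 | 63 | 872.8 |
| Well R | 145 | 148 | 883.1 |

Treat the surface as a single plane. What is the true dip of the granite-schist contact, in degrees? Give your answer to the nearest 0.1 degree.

Let the plane be z = a·x + b·y + c.
Well Q−Well P: −51a − 95b = −10.3;  Well R−Well P: −105a − 10b = 0.
Solving gives a = −0.01088, b = 0.11426.
Gradient magnitude |∇z| = √(a² + b²) = √(0.00012 + 0.01306) = 0.11478.
True dip = arctan(0.11478) = 6.5°, dipping toward S (azimuth ≈ 175°).

6.5°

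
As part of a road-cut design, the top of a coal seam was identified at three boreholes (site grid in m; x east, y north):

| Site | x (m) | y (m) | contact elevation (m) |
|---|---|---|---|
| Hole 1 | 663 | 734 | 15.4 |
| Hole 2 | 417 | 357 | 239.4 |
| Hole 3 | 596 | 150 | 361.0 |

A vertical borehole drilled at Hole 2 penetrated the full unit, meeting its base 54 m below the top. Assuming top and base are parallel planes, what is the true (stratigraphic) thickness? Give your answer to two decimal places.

Two edge vectors: Hole 1→Hole 2 = (-246, -377, 224), Hole 1→Hole 3 = (-67, -584, 345.6).
Normal n = (Hole 1→Hole 2) × (Hole 1→Hole 3) = (524.8, 70009.6, 118405).
So ∂z/∂x = −n_x/n_z = −0.00443 and ∂z/∂y = −n_y/n_z = −0.59127.
|∇z| = √(a²+b²) = 0.59129, so dip δ = arctan(0.59129) = 30.60°.
True thickness = vertical thickness × cos δ = 54 × cos 30.60° = 46.48 m.

46.48 m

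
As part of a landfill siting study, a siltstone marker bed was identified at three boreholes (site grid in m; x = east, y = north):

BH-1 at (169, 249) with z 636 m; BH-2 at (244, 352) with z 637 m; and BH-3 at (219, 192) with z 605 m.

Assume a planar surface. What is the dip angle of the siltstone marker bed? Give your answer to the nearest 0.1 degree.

22.7°

Two edge vectors: BH-1→BH-2 = (75, 103, 1), BH-1→BH-3 = (50, -57, -31).
Normal n = (BH-1→BH-2) × (BH-1→BH-3) = (-3136, 2375, -9425).
So ∂z/∂x = −n_x/n_z = −0.33273 and ∂z/∂y = −n_y/n_z = 0.25199.
Gradient magnitude |∇z| = √(a² + b²) = √(0.11071 + 0.06350) = 0.41738.
True dip = arctan(0.41738) = 22.7°, dipping toward SE (azimuth ≈ 127°).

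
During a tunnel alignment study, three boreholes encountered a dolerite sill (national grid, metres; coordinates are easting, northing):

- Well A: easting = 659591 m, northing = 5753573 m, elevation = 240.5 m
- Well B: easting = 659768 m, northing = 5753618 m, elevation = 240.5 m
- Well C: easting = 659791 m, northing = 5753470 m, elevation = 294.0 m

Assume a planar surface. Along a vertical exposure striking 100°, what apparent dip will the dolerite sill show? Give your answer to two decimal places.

Two edge vectors: Well A→Well B = (177, 45, 0), Well A→Well C = (200, -103, 53.5).
Normal n = (Well A→Well B) × (Well A→Well C) = (2407.5, -9469.5, -27231).
So ∂z/∂easting = −n_x/n_z = 0.08841 and ∂z/∂northing = −n_y/n_z = −0.34775.
Unit vector along 100° is (sin 100°, cos 100°) = (0.9848, -0.1736).
Slope in that direction = a·(0.9848) + b·(-0.1736) = 0.14745.
Apparent dip = arctan|0.14745| = 8.39° (true dip is 19.7°, so apparent ≤ true as expected).

8.39°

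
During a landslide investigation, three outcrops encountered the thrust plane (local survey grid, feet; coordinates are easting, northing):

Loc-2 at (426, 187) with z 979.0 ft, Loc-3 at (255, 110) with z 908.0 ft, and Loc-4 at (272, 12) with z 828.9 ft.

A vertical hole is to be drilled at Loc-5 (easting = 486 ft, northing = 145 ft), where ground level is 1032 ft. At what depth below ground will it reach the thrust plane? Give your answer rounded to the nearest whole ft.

84 ft

Let the plane be z = a·easting + b·northing + c.
Loc-3−Loc-2: −171a − 77b = −71;  Loc-4−Loc-2: −154a − 175b = −150.1.
Solving gives a = 0.04800, b = 0.81547.
Then c = 979 − a·426 − b·187 = 806.06.
At (486, 145): z_contact = 23.3 + 118.2 + 806.06 = 947.6 ft.
Depth below ground = 1032 − 947.6 = 84 ft.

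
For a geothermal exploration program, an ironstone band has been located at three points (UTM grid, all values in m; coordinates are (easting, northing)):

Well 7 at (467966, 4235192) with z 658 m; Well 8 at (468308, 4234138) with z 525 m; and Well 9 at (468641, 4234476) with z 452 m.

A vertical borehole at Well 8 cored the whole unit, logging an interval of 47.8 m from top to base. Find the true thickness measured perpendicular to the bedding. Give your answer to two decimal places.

Two edge vectors: Well 7→Well 8 = (342, -1054, -133), Well 7→Well 9 = (675, -716, -206).
Normal n = (Well 7→Well 8) × (Well 7→Well 9) = (121896, -19323, 466578).
So ∂z/∂E = −n_x/n_z = −0.26126 and ∂z/∂N = −n_y/n_z = 0.04141.
|∇z| = √(a²+b²) = 0.26452, so dip δ = arctan(0.26452) = 14.82°.
True thickness = vertical thickness × cos δ = 47.8 × cos 14.82° = 46.21 m.

46.21 m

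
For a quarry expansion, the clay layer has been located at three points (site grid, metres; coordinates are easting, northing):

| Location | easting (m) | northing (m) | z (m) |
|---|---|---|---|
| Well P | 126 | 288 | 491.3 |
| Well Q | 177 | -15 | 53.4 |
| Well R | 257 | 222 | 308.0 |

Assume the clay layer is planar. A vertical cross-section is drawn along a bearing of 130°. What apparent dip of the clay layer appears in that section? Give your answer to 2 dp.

Two edge vectors: Well P→Well Q = (51, -303, -437.9), Well P→Well R = (131, -66, -183.3).
Normal n = (Well P→Well Q) × (Well P→Well R) = (26638.5, -48016.6, 36327).
So ∂z/∂easting = −n_x/n_z = −0.73330 and ∂z/∂northing = −n_y/n_z = 1.32179.
Unit vector along 130° is (sin 130°, cos 130°) = (0.7660, -0.6428).
Slope in that direction = a·(0.7660) + b·(-0.6428) = −1.41137.
Apparent dip = arctan|1.41137| = 54.68° (true dip is 56.5°, so apparent ≤ true as expected).

54.68°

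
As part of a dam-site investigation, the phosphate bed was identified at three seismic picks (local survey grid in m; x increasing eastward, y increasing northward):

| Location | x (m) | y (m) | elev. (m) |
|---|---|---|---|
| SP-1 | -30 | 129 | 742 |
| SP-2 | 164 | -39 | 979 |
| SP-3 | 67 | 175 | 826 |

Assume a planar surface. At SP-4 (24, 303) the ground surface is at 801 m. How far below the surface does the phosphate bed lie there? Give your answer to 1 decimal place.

51.6 m

Two edge vectors: SP-1→SP-2 = (194, -168, 237), SP-1→SP-3 = (97, 46, 84).
Normal n = (SP-1→SP-2) × (SP-1→SP-3) = (-25014, 6693, 25220).
So ∂z/∂x = −n_x/n_z = 0.99183 and ∂z/∂y = −n_y/n_z = −0.26538.
Intercept c from SP-1: 742 + 29.75 + 34.23 = 805.99.
At (24, 303): z_contact = 23.80 − 80.41 + 805.99 = 749.38 m.
Depth below ground = 801 − 749.38 = 51.6 m.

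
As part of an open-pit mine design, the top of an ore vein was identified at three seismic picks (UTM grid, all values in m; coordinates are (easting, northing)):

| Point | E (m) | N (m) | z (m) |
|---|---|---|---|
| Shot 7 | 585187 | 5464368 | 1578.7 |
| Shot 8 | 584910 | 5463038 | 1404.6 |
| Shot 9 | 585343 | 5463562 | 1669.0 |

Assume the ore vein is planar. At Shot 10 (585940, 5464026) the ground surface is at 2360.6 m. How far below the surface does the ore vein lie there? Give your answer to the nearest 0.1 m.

Two edge vectors: Shot 7→Shot 8 = (-277, -1330, -174.1), Shot 7→Shot 9 = (156, -806, 90.3).
Normal n = (Shot 7→Shot 8) × (Shot 7→Shot 9) = (-260423.6, -2146.5, 430742).
So ∂z/∂E = −n_x/n_z = 0.604593005 and ∂z/∂N = −n_y/n_z = 0.004983261.
Intercept c from Shot 7: 1578.7 − 353799.97 − 27230.37 = −379451.64.
At (585940, 5464026): z_contact = 354255.23 + 27228.67 − 379451.64 = 2032.25 m.
Depth below ground = 2360.6 − 2032.25 = 328.3 m.

328.3 m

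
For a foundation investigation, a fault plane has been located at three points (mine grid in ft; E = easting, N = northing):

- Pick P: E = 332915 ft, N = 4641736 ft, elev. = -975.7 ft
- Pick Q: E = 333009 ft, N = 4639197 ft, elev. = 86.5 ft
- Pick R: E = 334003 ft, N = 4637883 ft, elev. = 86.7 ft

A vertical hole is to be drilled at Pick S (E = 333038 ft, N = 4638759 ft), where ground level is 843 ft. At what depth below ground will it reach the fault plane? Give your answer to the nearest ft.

Let the plane be z = a·E + b·N + c.
Pick Q−Pick P: 94a − 2539b = 1062.2;  Pick R−Pick P: 1088a − 3853b = 1062.4.
Solving gives a = −0.58128237, b = −0.43987418.
Then c = -975.7 − a·332915 − b·4641736 = 2234321.73.
At (333038, 4638759): z_contact = −193589.1 − 2040470.3 + 2234321.73 = 262.3 ft.
Depth below ground = 843 − 262.3 = 581 ft.

581 ft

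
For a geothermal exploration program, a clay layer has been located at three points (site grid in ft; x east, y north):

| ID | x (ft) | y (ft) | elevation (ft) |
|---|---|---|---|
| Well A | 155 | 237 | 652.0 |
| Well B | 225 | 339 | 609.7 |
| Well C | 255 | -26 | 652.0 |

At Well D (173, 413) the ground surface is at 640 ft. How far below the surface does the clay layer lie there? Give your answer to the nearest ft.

Let the plane be z = a·x + b·y + c.
Well B−Well A: 70a + 102b = −42.3;  Well C−Well A: 100a − 263b = 0.
Solving gives a = −0.38885, b = −0.14785.
Then c = 652 − a·155 − b·237 = 747.31.
At (173, 413): z_contact = −67.3 − 61.1 + 747.31 = 619.0 ft.
Depth below ground = 640 − 619.0 = 21 ft.

21 ft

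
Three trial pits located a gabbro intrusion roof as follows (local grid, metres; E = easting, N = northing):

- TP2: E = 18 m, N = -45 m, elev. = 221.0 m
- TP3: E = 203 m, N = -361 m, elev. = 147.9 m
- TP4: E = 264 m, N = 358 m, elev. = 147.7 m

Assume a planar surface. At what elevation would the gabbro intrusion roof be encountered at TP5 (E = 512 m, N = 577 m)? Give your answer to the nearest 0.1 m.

Let the plane be z = a·E + b·N + c.
TP3−TP2: 185a − 316b = −73.1;  TP4−TP2: 246a + 403b = −73.3.
Solving gives a = −0.34554, b = 0.02904.
Then c = 221 − a·18 − b·-45 = 228.53.
At (512, 577): z = −176.9 + 16.8 + 228.53 = 68.4 m.

68.4 m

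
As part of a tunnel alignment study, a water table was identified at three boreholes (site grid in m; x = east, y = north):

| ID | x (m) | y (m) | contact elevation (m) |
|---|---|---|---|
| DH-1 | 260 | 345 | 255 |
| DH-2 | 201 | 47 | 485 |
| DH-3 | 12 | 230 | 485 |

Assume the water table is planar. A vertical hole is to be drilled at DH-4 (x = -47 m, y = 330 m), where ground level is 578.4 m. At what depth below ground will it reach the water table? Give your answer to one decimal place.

121.2 m

Two edge vectors: DH-1→DH-2 = (-59, -298, 230), DH-1→DH-3 = (-248, -115, 230).
Normal n = (DH-1→DH-2) × (DH-1→DH-3) = (-42090, -43470, -67119).
So ∂z/∂x = −n_x/n_z = −0.62710 and ∂z/∂y = −n_y/n_z = −0.64766.
Intercept c from DH-1: 255 + 163.04 + 223.44 = 641.49.
At (-47, 330): z_contact = 29.47 − 213.73 + 641.49 = 457.23 m.
Depth below ground = 578.4 − 457.23 = 121.2 m.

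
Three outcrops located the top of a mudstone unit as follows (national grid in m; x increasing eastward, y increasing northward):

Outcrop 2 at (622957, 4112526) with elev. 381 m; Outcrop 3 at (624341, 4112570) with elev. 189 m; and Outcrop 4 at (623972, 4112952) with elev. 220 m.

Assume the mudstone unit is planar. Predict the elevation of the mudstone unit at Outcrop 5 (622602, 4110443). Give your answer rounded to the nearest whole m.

Let the plane be z = a·x + b·y + c.
Outcrop 3−Outcrop 2: 1384a + 44b = −192;  Outcrop 4−Outcrop 2: 1015a + 426b = −161.
Solving gives a = −0.13709802, b = −0.05128055.
Then c = 381 − a·622957 − b·4112526 = 296679.75.
At (622602, 4110443): z = −85357.5 − 210785.8 + 296679.75 = 536.5 m.

536 m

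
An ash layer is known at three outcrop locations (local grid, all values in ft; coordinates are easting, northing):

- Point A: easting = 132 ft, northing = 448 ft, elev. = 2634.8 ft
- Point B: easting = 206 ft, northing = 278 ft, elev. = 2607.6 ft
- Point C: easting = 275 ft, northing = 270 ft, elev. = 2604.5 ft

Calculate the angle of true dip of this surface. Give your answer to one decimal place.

8.6°

Two edge vectors: Point A→Point B = (74, -170, -27.2), Point A→Point C = (143, -178, -30.3).
Normal n = (Point A→Point B) × (Point A→Point C) = (309.4, -1647.4, 11138).
So ∂z/∂easting = −n_x/n_z = −0.02778 and ∂z/∂northing = −n_y/n_z = 0.14791.
Gradient magnitude |∇z| = √(a² + b²) = √(0.00077 + 0.02188) = 0.15049.
True dip = arctan(0.15049) = 8.6°, dipping toward S (azimuth ≈ 169°).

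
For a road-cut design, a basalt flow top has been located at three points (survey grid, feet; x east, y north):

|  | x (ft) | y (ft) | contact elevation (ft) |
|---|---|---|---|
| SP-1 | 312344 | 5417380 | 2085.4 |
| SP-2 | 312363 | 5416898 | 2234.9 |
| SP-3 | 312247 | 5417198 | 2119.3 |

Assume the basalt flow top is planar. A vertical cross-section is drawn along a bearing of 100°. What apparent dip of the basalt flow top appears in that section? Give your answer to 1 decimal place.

14.9°

Two edge vectors: SP-1→SP-2 = (19, -482, 149.5), SP-1→SP-3 = (-97, -182, 33.9).
Normal n = (SP-1→SP-2) × (SP-1→SP-3) = (10869.2, -15145.6, -50212).
So ∂z/∂x = −n_x/n_z = 0.21647 and ∂z/∂y = −n_y/n_z = −0.30163.
Unit vector along 100° is (sin 100°, cos 100°) = (0.9848, -0.1736).
Slope in that direction = a·(0.9848) + b·(-0.1736) = 0.26556.
Apparent dip = arctan|0.26556| = 14.9° (true dip is 20.4°, so apparent ≤ true as expected).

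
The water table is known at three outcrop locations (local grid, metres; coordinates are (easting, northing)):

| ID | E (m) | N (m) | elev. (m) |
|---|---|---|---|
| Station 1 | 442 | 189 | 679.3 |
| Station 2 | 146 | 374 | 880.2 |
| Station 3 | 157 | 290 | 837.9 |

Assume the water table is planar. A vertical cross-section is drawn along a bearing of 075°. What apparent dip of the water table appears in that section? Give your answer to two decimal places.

14.90°

Let the plane be z = a·E + b·N + c.
Station 2−Station 1: −296a + 185b = 200.9;  Station 3−Station 1: −285a + 101b = 158.6.
Solving gives a = −0.39643, b = 0.45166.
Unit vector along 075° is (sin 75°, cos 75°) = (0.9659, 0.2588).
Slope in that direction = a·(0.9659) + b·(0.2588) = −0.26602.
Apparent dip = arctan|0.26602| = 14.90° (true dip is 31.0°, so apparent ≤ true as expected).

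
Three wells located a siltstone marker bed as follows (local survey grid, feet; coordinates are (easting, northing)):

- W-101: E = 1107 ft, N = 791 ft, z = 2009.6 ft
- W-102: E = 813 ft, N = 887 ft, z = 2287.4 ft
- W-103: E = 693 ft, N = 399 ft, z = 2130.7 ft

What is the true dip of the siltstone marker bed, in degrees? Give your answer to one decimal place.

Let the plane be z = a·E + b·N + c.
W-102−W-101: −294a + 96b = 277.8;  W-103−W-101: −414a − 392b = 121.1.
Solving gives a = −0.77761, b = 0.51232.
Gradient magnitude |∇z| = √(a² + b²) = √(0.60468 + 0.26247) = 0.93121.
True dip = arctan(0.93121) = 43.0°, dipping toward ESE (azimuth ≈ 123°).

43.0°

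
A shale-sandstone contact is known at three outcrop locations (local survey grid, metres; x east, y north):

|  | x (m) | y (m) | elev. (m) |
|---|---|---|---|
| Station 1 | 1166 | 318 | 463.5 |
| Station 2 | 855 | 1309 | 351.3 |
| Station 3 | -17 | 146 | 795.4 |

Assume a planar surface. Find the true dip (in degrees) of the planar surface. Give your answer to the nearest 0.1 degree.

17.6°

Two edge vectors: Station 1→Station 2 = (-311, 991, -112.2), Station 1→Station 3 = (-1183, -172, 331.9).
Normal n = (Station 1→Station 2) × (Station 1→Station 3) = (309614.5, 235953.5, 1225845).
So ∂z/∂x = −n_x/n_z = −0.25257 and ∂z/∂y = −n_y/n_z = −0.19248.
Gradient magnitude |∇z| = √(a² + b²) = √(0.06379 + 0.03705) = 0.31756.
True dip = arctan(0.31756) = 17.6°, dipping toward NE (azimuth ≈ 053°).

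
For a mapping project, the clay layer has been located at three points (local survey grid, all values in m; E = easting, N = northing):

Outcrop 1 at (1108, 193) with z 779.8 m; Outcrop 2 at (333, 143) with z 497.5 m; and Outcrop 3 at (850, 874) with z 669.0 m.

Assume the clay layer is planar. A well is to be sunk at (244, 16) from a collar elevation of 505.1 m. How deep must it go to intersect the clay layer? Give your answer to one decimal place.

37.1 m

Two edge vectors: Outcrop 1→Outcrop 2 = (-775, -50, -282.3), Outcrop 1→Outcrop 3 = (-258, 681, -110.8).
Normal n = (Outcrop 1→Outcrop 2) × (Outcrop 1→Outcrop 3) = (197786.3, -13036.6, -540675).
So ∂z/∂E = −n_x/n_z = 0.365814 and ∂z/∂N = −n_y/n_z = −0.024112.
Intercept c from Outcrop 1: 779.8 − 405.32 + 4.65 = 379.13.
At (244, 16): z_contact = 89.26 − 0.39 + 379.13 = 468.00 m.
Depth below ground = 505.1 − 468.00 = 37.1 m.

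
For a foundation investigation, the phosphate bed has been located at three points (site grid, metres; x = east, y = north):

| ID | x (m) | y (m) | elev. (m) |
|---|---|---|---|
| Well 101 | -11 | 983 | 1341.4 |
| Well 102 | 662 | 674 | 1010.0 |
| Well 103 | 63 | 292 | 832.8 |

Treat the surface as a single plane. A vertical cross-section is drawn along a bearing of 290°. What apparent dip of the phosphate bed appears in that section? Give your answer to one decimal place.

Two edge vectors: Well 101→Well 102 = (673, -309, -331.4), Well 101→Well 103 = (74, -691, -508.6).
Normal n = (Well 101→Well 102) × (Well 101→Well 103) = (-71840, 317764.2, -442177).
So ∂z/∂x = −n_x/n_z = −0.16247 and ∂z/∂y = −n_y/n_z = 0.71864.
Unit vector along 290° is (sin 290°, cos 290°) = (-0.9397, 0.3420).
Slope in that direction = a·(-0.9397) + b·(0.3420) = 0.39846.
Apparent dip = arctan|0.39846| = 21.7° (true dip is 36.4°, so apparent ≤ true as expected).

21.7°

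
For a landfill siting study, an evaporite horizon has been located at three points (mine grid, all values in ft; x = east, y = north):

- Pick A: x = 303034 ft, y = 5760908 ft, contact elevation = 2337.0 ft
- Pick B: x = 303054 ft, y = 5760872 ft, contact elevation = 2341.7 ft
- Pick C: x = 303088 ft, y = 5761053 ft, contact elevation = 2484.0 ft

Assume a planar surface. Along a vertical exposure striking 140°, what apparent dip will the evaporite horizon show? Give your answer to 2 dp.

Two edge vectors: Pick A→Pick B = (20, -36, 4.7), Pick A→Pick C = (54, 145, 147).
Normal n = (Pick A→Pick B) × (Pick A→Pick C) = (-5973.5, -2686.2, 4844).
So ∂z/∂x = −n_x/n_z = 1.23318 and ∂z/∂y = −n_y/n_z = 0.55454.
Unit vector along 140° is (sin 140°, cos 140°) = (0.6428, -0.7660).
Slope in that direction = a·(0.6428) + b·(-0.7660) = 0.36787.
Apparent dip = arctan|0.36787| = 20.20° (true dip is 53.5°, so apparent ≤ true as expected).

20.20°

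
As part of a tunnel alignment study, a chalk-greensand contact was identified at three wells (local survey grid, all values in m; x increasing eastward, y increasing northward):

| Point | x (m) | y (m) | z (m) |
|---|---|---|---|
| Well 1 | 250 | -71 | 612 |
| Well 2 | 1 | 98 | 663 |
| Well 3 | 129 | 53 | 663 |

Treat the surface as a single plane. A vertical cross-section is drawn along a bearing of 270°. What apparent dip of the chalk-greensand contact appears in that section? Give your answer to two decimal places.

12.41°

Two edge vectors: Well 1→Well 2 = (-249, 169, 51), Well 1→Well 3 = (-121, 124, 51).
Normal n = (Well 1→Well 2) × (Well 1→Well 3) = (2295, 6528, -10427).
So ∂z/∂x = −n_x/n_z = 0.22010 and ∂z/∂y = −n_y/n_z = 0.62607.
Unit vector along 270° is (sin 270°, cos 270°) = (-1.0000, -0.0000).
Slope in that direction = a·(-1.0000) + b·(-0.0000) = −0.22010.
Apparent dip = arctan|0.22010| = 12.41° (true dip is 33.6°, so apparent ≤ true as expected).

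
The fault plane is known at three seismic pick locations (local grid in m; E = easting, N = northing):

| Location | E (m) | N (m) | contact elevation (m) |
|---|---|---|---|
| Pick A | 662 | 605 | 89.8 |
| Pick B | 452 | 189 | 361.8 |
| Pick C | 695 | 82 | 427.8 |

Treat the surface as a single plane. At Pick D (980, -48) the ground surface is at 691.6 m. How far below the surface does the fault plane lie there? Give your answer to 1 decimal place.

Two edge vectors: Pick A→Pick B = (-210, -416, 272), Pick A→Pick C = (33, -523, 338).
Normal n = (Pick A→Pick B) × (Pick A→Pick C) = (1648, 79956, 123558).
So ∂z/∂E = −n_x/n_z = −0.01334 and ∂z/∂N = −n_y/n_z = −0.64711.
Intercept c from Pick A: 89.8 + 8.83 + 391.50 = 490.13.
At (980, -48): z_contact = −13.07 + 31.06 + 490.13 = 508.12 m.
Depth below ground = 691.6 − 508.12 = 183.5 m.

183.5 m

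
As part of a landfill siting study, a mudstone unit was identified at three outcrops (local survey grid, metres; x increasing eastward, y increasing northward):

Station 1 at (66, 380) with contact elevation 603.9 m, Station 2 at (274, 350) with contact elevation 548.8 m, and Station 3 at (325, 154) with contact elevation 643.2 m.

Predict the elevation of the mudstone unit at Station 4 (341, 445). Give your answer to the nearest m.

471 m

Two edge vectors: Station 1→Station 2 = (208, -30, -55.1), Station 1→Station 3 = (259, -226, 39.3).
Normal n = (Station 1→Station 2) × (Station 1→Station 3) = (-13631.6, -22445.3, -39238).
So ∂z/∂x = −n_x/n_z = −0.34741 and ∂z/∂y = −n_y/n_z = −0.57203.
Intercept c from Station 1: 603.9 + 22.93 + 217.37 = 844.20.
At (341, 445): z = −118.5 − 254.6 + 844.20 = 471.2 m.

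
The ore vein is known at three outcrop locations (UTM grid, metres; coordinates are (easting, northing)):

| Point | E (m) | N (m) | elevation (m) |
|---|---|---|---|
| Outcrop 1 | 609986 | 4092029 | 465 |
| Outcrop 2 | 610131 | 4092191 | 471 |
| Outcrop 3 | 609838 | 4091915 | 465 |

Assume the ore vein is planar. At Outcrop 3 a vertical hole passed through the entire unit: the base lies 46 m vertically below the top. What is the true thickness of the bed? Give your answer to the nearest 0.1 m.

Let the plane be z = a·E + b·N + c.
Outcrop 2−Outcrop 1: 145a + 162b = 6;  Outcrop 3−Outcrop 1: −148a − 114b = 0.
Solving gives a = −0.09186, b = 0.11926.
|∇z| = √(a²+b²) = 0.15054, so dip δ = arctan(0.15054) = 8.56°.
True thickness = vertical thickness × cos δ = 46 × cos 8.56° = 45.5 m.

45.5 m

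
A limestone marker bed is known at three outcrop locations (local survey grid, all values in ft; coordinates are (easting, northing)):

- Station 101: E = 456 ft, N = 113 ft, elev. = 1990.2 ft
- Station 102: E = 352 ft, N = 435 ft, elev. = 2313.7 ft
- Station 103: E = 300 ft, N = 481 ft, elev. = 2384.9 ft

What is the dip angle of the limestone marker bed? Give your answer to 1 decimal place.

Two edge vectors: Station 101→Station 102 = (-104, 322, 323.5), Station 101→Station 103 = (-156, 368, 394.7).
Normal n = (Station 101→Station 102) × (Station 101→Station 103) = (8045.4, -9417.2, 11960).
So ∂z/∂E = −n_x/n_z = −0.67269 and ∂z/∂N = −n_y/n_z = 0.78739.
Gradient magnitude |∇z| = √(a² + b²) = √(0.45251 + 0.61999) = 1.03562.
True dip = arctan(1.03562) = 46.0°, dipping toward SE (azimuth ≈ 139°).

46.0°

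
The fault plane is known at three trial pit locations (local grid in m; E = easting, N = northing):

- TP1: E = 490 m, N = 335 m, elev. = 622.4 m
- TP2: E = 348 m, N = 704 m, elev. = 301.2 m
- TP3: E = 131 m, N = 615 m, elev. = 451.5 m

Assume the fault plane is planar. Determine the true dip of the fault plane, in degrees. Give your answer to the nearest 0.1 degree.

45.7°

Two edge vectors: TP1→TP2 = (-142, 369, -321.2), TP1→TP3 = (-359, 280, -170.9).
Normal n = (TP1→TP2) × (TP1→TP3) = (26873.9, 91043, 92711).
So ∂z/∂E = −n_x/n_z = −0.28987 and ∂z/∂N = −n_y/n_z = −0.98201.
Gradient magnitude |∇z| = √(a² + b²) = √(0.08402 + 0.96434) = 1.02390.
True dip = arctan(1.02390) = 45.7°, dipping toward NNE (azimuth ≈ 016°).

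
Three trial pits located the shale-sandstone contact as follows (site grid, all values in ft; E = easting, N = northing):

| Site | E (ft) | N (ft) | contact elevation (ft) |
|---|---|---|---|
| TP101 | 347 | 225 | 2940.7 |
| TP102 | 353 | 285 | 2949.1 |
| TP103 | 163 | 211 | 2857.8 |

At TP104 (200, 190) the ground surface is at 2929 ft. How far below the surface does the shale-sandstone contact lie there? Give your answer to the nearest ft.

Two edge vectors: TP101→TP102 = (6, 60, 8.4), TP101→TP103 = (-184, -14, -82.9).
Normal n = (TP101→TP102) × (TP101→TP103) = (-4856.4, -1048.2, 10956).
So ∂z/∂E = −n_x/n_z = 0.44326 and ∂z/∂N = −n_y/n_z = 0.09567.
Intercept c from TP101: 2940.7 − 153.81 − 21.53 = 2765.36.
At (200, 190): z_contact = 88.7 + 18.2 + 2765.36 = 2872.2 ft.
Depth below ground = 2929 − 2872.2 = 57 ft.

57 ft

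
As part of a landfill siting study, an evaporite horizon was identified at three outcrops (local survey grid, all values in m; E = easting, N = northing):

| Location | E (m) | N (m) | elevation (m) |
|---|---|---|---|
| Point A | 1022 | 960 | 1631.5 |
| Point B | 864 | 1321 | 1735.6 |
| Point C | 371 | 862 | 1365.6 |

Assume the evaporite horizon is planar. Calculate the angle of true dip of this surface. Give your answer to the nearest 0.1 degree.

Let the plane be z = a·E + b·N + c.
Point B−Point A: −158a + 361b = 104.1;  Point C−Point A: −651a − 98b = −265.9.
Solving gives a = 0.34247, b = 0.43826.
Gradient magnitude |∇z| = √(a² + b²) = √(0.11729 + 0.19207) = 0.55620.
True dip = arctan(0.55620) = 29.1°, dipping toward SW (azimuth ≈ 218°).

29.1°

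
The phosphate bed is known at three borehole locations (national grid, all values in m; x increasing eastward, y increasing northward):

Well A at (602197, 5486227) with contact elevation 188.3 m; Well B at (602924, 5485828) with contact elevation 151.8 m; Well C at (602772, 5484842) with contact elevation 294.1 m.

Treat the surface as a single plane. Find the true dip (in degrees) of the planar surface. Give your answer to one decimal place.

Let the plane be z = a·x + b·y + c.
Well B−Well A: 727a − 399b = −36.5;  Well C−Well A: 575a − 1385b = 105.8.
Solving gives a = −0.11932, b = −0.12593.
Gradient magnitude |∇z| = √(a² + b²) = √(0.01424 + 0.01586) = 0.17348.
True dip = arctan(0.17348) = 9.8°, dipping toward NE (azimuth ≈ 043°).

9.8°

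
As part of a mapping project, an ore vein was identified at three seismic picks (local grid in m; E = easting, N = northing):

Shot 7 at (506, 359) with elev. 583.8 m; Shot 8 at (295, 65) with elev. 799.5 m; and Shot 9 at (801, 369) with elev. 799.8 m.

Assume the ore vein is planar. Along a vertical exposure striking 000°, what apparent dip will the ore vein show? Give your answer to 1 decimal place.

52.2°

Let the plane be z = a·E + b·N + c.
Shot 8−Shot 7: −211a − 294b = 215.7;  Shot 9−Shot 7: 295a + 10b = 216.
Solving gives a = 0.77595, b = −1.29056.
Unit vector along 000° is (sin 0°, cos 0°) = (0.0000, 1.0000).
Slope in that direction = a·(0.0000) + b·(1.0000) = −1.29056.
Apparent dip = arctan|1.29056| = 52.2° (true dip is 56.4°, so apparent ≤ true as expected).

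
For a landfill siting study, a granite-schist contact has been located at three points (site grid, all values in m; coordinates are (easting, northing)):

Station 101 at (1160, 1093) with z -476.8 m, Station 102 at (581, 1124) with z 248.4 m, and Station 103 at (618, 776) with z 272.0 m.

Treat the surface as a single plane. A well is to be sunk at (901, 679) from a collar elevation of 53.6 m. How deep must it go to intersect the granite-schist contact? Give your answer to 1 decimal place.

119.5 m

Let the plane be z = a·E + b·N + c.
Station 102−Station 101: −579a + 31b = 725.2;  Station 103−Station 101: −542a − 317b = 748.8.
Solving gives a = −1.263327, b = −0.202135.
Then c = -476.8 − a·1160 − b·1093 = 1209.59.
At (901, 679): z_contact = −1138.26 − 137.25 + 1209.59 = -65.91 m.
Depth below ground = 53.6 − (-65.91) = 119.5 m.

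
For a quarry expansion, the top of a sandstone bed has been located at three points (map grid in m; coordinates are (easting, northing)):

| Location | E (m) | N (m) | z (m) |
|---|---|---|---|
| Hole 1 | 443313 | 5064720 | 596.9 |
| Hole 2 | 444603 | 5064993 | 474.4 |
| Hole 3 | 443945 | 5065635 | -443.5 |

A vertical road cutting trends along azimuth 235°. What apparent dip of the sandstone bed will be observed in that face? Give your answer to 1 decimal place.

Let the plane be z = a·E + b·N + c.
Hole 2−Hole 1: 1290a + 273b = −122.5;  Hole 3−Hole 1: 632a + 915b = −1040.4.
Solving gives a = 0.17061, b = −1.25489.
Unit vector along 235° is (sin 235°, cos 235°) = (-0.8192, -0.5736).
Slope in that direction = a·(-0.8192) + b·(-0.5736) = 0.58002.
Apparent dip = arctan|0.58002| = 30.1° (true dip is 51.7°, so apparent ≤ true as expected).

30.1°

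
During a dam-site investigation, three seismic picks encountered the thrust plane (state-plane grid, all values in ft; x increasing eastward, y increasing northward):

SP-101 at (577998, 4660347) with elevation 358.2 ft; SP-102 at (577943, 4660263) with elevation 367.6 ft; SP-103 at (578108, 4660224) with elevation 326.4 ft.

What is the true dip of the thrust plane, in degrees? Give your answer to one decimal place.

Let the plane be z = a·x + b·y + c.
SP-102−SP-101: −55a − 84b = 9.4;  SP-103−SP-101: 110a − 123b = −31.8.
Solving gives a = −0.23914, b = 0.04467.
Gradient magnitude |∇z| = √(a² + b²) = √(0.05719 + 0.00200) = 0.24327.
True dip = arctan(0.24327) = 13.7°, dipping toward E (azimuth ≈ 101°).

13.7°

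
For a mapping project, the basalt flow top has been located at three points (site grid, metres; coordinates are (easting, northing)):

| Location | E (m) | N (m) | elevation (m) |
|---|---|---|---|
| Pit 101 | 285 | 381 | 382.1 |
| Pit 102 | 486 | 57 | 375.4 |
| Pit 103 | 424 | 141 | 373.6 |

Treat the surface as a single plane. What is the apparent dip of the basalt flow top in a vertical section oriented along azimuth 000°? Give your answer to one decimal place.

13.6°

Let the plane be z = a·E + b·N + c.
Pit 102−Pit 101: 201a − 324b = −6.7;  Pit 103−Pit 101: 139a − 240b = −8.5.
Solving gives a = 0.35768, b = 0.24257.
Unit vector along 000° is (sin 0°, cos 0°) = (0.0000, 1.0000).
Slope in that direction = a·(0.0000) + b·(1.0000) = 0.24257.
Apparent dip = arctan|0.24257| = 13.6° (true dip is 23.4°, so apparent ≤ true as expected).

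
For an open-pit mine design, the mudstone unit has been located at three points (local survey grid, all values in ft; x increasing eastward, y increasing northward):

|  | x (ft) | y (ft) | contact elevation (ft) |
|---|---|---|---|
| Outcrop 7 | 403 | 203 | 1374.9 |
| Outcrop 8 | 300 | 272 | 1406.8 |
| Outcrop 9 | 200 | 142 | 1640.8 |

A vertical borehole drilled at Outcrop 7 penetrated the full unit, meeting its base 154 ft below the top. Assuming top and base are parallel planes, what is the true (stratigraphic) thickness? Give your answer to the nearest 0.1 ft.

Let the plane be z = a·x + b·y + c.
Outcrop 8−Outcrop 7: −103a + 69b = 31.9;  Outcrop 9−Outcrop 7: −203a − 61b = 265.9.
Solving gives a = −1.00015, b = −1.03066.
|∇z| = √(a²+b²) = 1.43616, so dip δ = arctan(1.43616) = 55.15°.
True thickness = vertical thickness × cos δ = 154 × cos 55.15° = 88.0 ft.

88.0 ft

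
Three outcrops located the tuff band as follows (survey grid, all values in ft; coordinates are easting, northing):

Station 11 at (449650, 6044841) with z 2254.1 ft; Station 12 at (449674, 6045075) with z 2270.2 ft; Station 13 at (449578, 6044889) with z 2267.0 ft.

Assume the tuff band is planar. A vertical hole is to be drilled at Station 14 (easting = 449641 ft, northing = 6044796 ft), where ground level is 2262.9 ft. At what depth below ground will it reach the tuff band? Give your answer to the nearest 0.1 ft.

Let the plane be z = a·easting + b·northing + c.
Station 12−Station 11: 24a + 234b = 16.1;  Station 13−Station 11: −72a + 48b = 12.9.
Solving gives a = −0.124766667, b = 0.081600000.
Then c = 2254.1 − a·449650 − b·6044841 = −434903.59.
At (449641, 6044796): z_contact = −56100.21 + 493255.35 − 434903.59 = 2251.55 ft.
Depth below ground = 2262.9 − 2251.55 = 11.3 ft.

11.3 ft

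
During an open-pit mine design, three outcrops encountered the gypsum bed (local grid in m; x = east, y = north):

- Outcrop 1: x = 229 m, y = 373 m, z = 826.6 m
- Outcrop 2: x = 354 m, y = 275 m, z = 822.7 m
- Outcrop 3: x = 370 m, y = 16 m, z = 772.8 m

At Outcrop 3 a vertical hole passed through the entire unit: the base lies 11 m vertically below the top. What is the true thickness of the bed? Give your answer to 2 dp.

10.70 m

Two edge vectors: Outcrop 1→Outcrop 2 = (125, -98, -3.9), Outcrop 1→Outcrop 3 = (141, -357, -53.8).
Normal n = (Outcrop 1→Outcrop 2) × (Outcrop 1→Outcrop 3) = (3880.1, 6175.1, -30807).
So ∂z/∂x = −n_x/n_z = 0.12595 and ∂z/∂y = −n_y/n_z = 0.20044.
|∇z| = √(a²+b²) = 0.23673, so dip δ = arctan(0.23673) = 13.32°.
True thickness = vertical thickness × cos δ = 11 × cos 13.32° = 10.70 m.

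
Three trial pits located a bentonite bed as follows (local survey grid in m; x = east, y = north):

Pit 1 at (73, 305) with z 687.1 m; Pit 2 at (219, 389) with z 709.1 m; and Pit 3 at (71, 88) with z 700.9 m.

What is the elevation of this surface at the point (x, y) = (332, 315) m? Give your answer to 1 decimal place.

Two edge vectors: Pit 1→Pit 2 = (146, 84, 22), Pit 1→Pit 3 = (-2, -217, 13.8).
Normal n = (Pit 1→Pit 2) × (Pit 1→Pit 3) = (5933.2, -2058.8, -31514).
So ∂z/∂x = −n_x/n_z = 0.18827 and ∂z/∂y = −n_y/n_z = −0.06533.
Intercept c from Pit 1: 687.1 − 13.74 + 19.93 = 693.28.
At (332, 315): z = 62.5 − 20.6 + 693.28 = 735.2 m.

735.2 m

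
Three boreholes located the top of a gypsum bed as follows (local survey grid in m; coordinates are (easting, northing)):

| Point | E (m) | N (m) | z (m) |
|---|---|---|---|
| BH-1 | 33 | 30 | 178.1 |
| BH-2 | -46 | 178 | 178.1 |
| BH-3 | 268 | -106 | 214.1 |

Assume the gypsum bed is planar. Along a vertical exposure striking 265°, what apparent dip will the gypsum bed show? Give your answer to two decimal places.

13.01°

Let the plane be z = a·E + b·N + c.
BH-2−BH-1: −79a + 148b = 0;  BH-3−BH-1: 235a − 136b = 36.
Solving gives a = 0.22167, b = 0.11832.
Unit vector along 265° is (sin 265°, cos 265°) = (-0.9962, -0.0872).
Slope in that direction = a·(-0.9962) + b·(-0.0872) = −0.23114.
Apparent dip = arctan|0.23114| = 13.01° (true dip is 14.1°, so apparent ≤ true as expected).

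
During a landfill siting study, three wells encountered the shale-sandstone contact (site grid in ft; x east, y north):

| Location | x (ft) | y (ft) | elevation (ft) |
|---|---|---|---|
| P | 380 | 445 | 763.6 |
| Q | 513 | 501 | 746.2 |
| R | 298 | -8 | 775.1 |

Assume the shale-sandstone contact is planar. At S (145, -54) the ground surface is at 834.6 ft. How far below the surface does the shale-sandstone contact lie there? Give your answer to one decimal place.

39.5 ft

Let the plane be z = a·x + b·y + c.
Q−P: 133a + 56b = −17.4;  R−P: −82a − 453b = 11.5.
Solving gives a = −0.13005, b = −0.00185.
Then c = 763.6 − a·380 − b·445 = 813.84.
At (145, -54): z_contact = −18.86 + 0.10 + 813.84 = 795.08 ft.
Depth below ground = 834.6 − 795.08 = 39.5 ft.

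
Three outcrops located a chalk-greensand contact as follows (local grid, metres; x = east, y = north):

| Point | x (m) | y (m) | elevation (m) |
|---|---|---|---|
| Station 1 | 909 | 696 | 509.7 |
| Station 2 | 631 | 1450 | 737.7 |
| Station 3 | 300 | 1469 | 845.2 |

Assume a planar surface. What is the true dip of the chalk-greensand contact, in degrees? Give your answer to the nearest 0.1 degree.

Let the plane be z = a·x + b·y + c.
Station 2−Station 1: −278a + 754b = 228;  Station 3−Station 1: −609a + 773b = 335.5.
Solving gives a = −0.31406, b = 0.18659.
Gradient magnitude |∇z| = √(a² + b²) = √(0.09864 + 0.03482) = 0.36531.
True dip = arctan(0.36531) = 20.1°, dipping toward ESE (azimuth ≈ 121°).

20.1°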